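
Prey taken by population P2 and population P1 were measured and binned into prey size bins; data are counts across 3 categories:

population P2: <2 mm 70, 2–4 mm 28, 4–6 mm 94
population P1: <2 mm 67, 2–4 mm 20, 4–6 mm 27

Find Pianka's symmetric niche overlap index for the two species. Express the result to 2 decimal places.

Proportions for population P2 (n=192): 70/192=0.3646, 28/192=0.1458, 94/192=0.4896
Proportions for population P1 (n=114): 67/114=0.5877, 20/114=0.1754, 27/114=0.2368
Σ p₁ᵢp₂ᵢ = 0.214275 + 0.025573 + 0.115937 = 0.355785
Σp_1ᵢ² = 0.3646² + 0.1458² + 0.4896² = 0.132933 + 0.021258 + 0.239708 = 0.393899
Σp_2ᵢ² = 0.5877² + 0.1754² + 0.2368² = 0.345391 + 0.030765 + 0.056074 = 0.432230
O = 0.355785 / √(0.393899 × 0.432230) = 0.355785 / 0.4126196 = 0.8623

0.86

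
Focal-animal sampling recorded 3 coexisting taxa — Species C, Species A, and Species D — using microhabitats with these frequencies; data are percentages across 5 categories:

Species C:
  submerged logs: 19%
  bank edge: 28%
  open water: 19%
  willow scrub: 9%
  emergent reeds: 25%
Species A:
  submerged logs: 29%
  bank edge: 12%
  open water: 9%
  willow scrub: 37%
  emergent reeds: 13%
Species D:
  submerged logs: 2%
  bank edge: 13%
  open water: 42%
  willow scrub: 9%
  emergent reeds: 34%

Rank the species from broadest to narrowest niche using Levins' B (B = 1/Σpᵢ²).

Convert percentages to proportions (divide by 100).
Σp_Cᵢ² = 0.19² + 0.28² + 0.19² + 0.09² + 0.25² = 0.0361 + 0.0784 + 0.0361 + 0.0081 + 0.0625 = 0.2212
B_C = 1 / 0.2212 = 4.5208
Σp_Aᵢ² = 0.29² + 0.12² + 0.09² + 0.37² + 0.13² = 0.0841 + 0.0144 + 0.0081 + 0.1369 + 0.0169 = 0.2604
B_A = 1 / 0.2604 = 3.8402
Σp_Dᵢ² = 0.02² + 0.13² + 0.42² + 0.09² + 0.34² = 0.0004 + 0.0169 + 0.1764 + 0.0081 + 0.1156 = 0.3174
B_D = 1 / 0.3174 = 3.1506
Ranking by B (broadest → narrowest): Species C (4.52) > Species A (3.84) > Species D (3.15)

Species C > Species A > Species D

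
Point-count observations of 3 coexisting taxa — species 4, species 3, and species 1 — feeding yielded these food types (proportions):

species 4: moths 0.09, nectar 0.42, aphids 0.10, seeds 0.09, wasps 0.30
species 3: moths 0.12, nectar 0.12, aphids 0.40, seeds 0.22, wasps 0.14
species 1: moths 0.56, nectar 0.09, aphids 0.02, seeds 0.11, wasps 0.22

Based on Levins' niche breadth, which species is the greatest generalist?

species 3

Σp_4ᵢ² = 0.09² + 0.42² + 0.10² + 0.09² + 0.30² = 0.0081 + 0.1764 + 0.0100 + 0.0081 + 0.0900 = 0.2926
B_4 = 1 / 0.2926 = 3.4176
Σp_3ᵢ² = 0.12² + 0.12² + 0.40² + 0.22² + 0.14² = 0.0144 + 0.0144 + 0.1600 + 0.0484 + 0.0196 = 0.2568
B_3 = 1 / 0.2568 = 3.8941
Σp_1ᵢ² = 0.56² + 0.09² + 0.02² + 0.11² + 0.22² = 0.3136 + 0.0081 + 0.0004 + 0.0121 + 0.0484 = 0.3826
B_1 = 1 / 0.3826 = 2.6137
Highest B → broadest niche (most generalist): species 3 (B = 3.89).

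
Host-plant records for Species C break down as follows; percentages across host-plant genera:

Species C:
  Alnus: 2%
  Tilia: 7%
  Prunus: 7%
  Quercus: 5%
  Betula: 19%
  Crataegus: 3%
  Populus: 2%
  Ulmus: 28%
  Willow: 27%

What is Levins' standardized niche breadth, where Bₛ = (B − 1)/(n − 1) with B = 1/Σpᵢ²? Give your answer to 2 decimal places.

0.50

Convert percentages to proportions (divide by 100).
Σpᵢ² = 0.02² + 0.07² + 0.07² + 0.05² + 0.19² + 0.03² + 0.02² + 0.28² + 0.27² = 0.0004 + 0.0049 + 0.0049 + 0.0025 + 0.0361 + 0.0009 + 0.0004 + 0.0784 + 0.0729 = 0.2014
B = 1 / 0.2014 = 4.9652
Bₛ = (B − 1)/(n − 1) = (4.9652 − 1)/(9 − 1) = 3.9652/8 = 0.4957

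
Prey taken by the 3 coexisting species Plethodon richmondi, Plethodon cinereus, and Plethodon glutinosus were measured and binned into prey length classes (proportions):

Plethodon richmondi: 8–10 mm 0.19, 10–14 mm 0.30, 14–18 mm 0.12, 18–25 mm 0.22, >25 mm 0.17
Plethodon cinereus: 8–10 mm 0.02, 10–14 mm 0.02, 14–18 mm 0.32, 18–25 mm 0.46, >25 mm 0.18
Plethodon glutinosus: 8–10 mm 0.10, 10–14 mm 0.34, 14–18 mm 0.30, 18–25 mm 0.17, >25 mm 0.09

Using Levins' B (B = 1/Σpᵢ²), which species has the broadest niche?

Plethodon richmondi

Σp_richᵢ² = 0.19² + 0.30² + 0.12² + 0.22² + 0.17² = 0.0361 + 0.0900 + 0.0144 + 0.0484 + 0.0289 = 0.2178
B_rich = 1 / 0.2178 = 4.5914
Σp_cineᵢ² = 0.02² + 0.02² + 0.32² + 0.46² + 0.18² = 0.0004 + 0.0004 + 0.1024 + 0.2116 + 0.0324 = 0.3472
B_cine = 1 / 0.3472 = 2.8802
Σp_glutᵢ² = 0.10² + 0.34² + 0.30² + 0.17² + 0.09² = 0.0100 + 0.1156 + 0.0900 + 0.0289 + 0.0081 = 0.2526
B_glut = 1 / 0.2526 = 3.9588
Highest B → broadest niche (most generalist): Plethodon richmondi (B = 4.59).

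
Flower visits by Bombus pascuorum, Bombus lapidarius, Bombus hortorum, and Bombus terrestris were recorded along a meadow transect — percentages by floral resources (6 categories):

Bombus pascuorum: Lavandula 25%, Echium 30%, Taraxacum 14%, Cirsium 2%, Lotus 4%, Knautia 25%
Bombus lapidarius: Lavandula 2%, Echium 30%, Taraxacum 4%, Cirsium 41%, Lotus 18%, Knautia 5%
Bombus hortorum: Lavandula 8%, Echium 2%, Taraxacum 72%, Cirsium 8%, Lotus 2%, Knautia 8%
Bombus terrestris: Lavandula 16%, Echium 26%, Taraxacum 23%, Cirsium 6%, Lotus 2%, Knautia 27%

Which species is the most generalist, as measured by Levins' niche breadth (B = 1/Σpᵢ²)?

Convert percentages to proportions (divide by 100).
Σp_pascᵢ² = 0.25² + 0.30² + 0.14² + 0.02² + 0.04² + 0.25² = 0.0625 + 0.0900 + 0.0196 + 0.0004 + 0.0016 + 0.0625 = 0.2366
B_pasc = 1 / 0.2366 = 4.2265
Σp_lapiᵢ² = 0.02² + 0.30² + 0.04² + 0.41² + 0.18² + 0.05² = 0.0004 + 0.0900 + 0.0016 + 0.1681 + 0.0324 + 0.0025 = 0.2950
B_lapi = 1 / 0.2950 = 3.3898
Σp_hortᵢ² = 0.08² + 0.02² + 0.72² + 0.08² + 0.02² + 0.08² = 0.0064 + 0.0004 + 0.5184 + 0.0064 + 0.0004 + 0.0064 = 0.5384
B_hort = 1 / 0.5384 = 1.8574
Σp_terrᵢ² = 0.16² + 0.26² + 0.23² + 0.06² + 0.02² + 0.27² = 0.0256 + 0.0676 + 0.0529 + 0.0036 + 0.0004 + 0.0729 = 0.2230
B_terr = 1 / 0.2230 = 4.4843
Highest B → broadest niche (most generalist): Bombus terrestris (B = 4.48).

Bombus terrestris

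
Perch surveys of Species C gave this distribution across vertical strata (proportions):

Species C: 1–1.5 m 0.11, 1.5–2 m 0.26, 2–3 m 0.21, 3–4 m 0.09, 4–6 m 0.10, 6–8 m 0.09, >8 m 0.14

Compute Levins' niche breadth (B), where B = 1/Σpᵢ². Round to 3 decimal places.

Σpᵢ² = 0.11² + 0.26² + 0.21² + 0.09² + 0.10² + 0.09² + 0.14² = 0.0121 + 0.0676 + 0.0441 + 0.0081 + 0.0100 + 0.0081 + 0.0196 = 0.1696
B = 1 / 0.1696 = 5.89623

5.896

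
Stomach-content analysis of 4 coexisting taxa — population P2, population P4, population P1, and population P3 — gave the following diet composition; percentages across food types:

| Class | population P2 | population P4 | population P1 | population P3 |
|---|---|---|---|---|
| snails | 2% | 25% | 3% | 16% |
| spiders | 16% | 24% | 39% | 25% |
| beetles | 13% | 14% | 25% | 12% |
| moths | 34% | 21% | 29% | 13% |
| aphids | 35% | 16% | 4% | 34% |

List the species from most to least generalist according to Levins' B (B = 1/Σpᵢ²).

population P4 > population P3 > population P2 > population P1

Convert percentages to proportions (divide by 100).
Σp_P2ᵢ² = 0.02² + 0.16² + 0.13² + 0.34² + 0.35² = 0.0004 + 0.0256 + 0.0169 + 0.1156 + 0.1225 = 0.2810
B_P2 = 1 / 0.2810 = 3.5587
Σp_P4ᵢ² = 0.25² + 0.24² + 0.14² + 0.21² + 0.16² = 0.0625 + 0.0576 + 0.0196 + 0.0441 + 0.0256 = 0.2094
B_P4 = 1 / 0.2094 = 4.7755
Σp_P1ᵢ² = 0.03² + 0.39² + 0.25² + 0.29² + 0.04² = 0.0009 + 0.1521 + 0.0625 + 0.0841 + 0.0016 = 0.3012
B_P1 = 1 / 0.3012 = 3.3201
Σp_P3ᵢ² = 0.16² + 0.25² + 0.12² + 0.13² + 0.34² = 0.0256 + 0.0625 + 0.0144 + 0.0169 + 0.1156 = 0.2350
B_P3 = 1 / 0.2350 = 4.2553
Ranking by B (broadest → narrowest): population P4 (4.78) > population P3 (4.26) > population P2 (3.56) > population P1 (3.32)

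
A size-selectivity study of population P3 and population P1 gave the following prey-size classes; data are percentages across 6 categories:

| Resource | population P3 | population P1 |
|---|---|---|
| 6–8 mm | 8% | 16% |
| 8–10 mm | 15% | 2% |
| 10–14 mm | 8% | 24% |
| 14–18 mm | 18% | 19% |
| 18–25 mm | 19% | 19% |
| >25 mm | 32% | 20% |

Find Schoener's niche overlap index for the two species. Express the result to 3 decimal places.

0.750

Convert percentages to proportions (divide by 100).
Σ|p₁ᵢ − p₂ᵢ| = 0.08 + 0.13 + 0.16 + 0.01 + 0.00 + 0.12 = 0.50
D = 1 − ½ × 0.50 = 1 − 0.250 = 0.75000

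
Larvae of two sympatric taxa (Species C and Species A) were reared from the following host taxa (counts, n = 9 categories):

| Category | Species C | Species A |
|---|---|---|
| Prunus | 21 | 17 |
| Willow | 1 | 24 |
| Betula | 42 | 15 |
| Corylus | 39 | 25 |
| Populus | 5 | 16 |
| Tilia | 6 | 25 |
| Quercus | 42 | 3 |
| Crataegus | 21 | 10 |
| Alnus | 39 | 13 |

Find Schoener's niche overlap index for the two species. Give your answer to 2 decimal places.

0.60

Proportions for Species C (n=216): 21/216=0.0972, 1/216=0.0046, 42/216=0.1944, 39/216=0.1806, 5/216=0.0231, 6/216=0.0278, 42/216=0.1944, 21/216=0.0972, 39/216=0.1806
Proportions for Species A (n=148): 17/148=0.1149, 24/148=0.1622, 15/148=0.1014, 25/148=0.1689, 16/148=0.1081, 25/148=0.1689, 3/148=0.0203, 10/148=0.0676, 13/148=0.0878
Σ|p₁ᵢ − p₂ᵢ| = 0.0177 + 0.1576 + 0.0930 + 0.0117 + 0.0850 + 0.1411 + 0.1741 + 0.0296 + 0.0928 = 0.8026
D = 1 − ½ × 0.8026 = 1 − 0.40130 = 0.59870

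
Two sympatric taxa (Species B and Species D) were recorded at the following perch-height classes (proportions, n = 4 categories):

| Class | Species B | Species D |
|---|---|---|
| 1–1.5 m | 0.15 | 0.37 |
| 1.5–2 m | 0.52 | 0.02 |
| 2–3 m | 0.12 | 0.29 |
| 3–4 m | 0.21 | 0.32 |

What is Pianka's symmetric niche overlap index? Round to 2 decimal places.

Σ p₁ᵢp₂ᵢ = 0.0555 + 0.0104 + 0.0348 + 0.0672 = 0.1679
Σp_1ᵢ² = 0.15² + 0.52² + 0.12² + 0.21² = 0.0225 + 0.2704 + 0.0144 + 0.0441 = 0.3514
Σp_2ᵢ² = 0.37² + 0.02² + 0.29² + 0.32² = 0.1369 + 0.0004 + 0.0841 + 0.1024 = 0.3238
O = 0.1679 / √(0.3514 × 0.3238) = 0.1679 / 0.33732 = 0.4977

0.50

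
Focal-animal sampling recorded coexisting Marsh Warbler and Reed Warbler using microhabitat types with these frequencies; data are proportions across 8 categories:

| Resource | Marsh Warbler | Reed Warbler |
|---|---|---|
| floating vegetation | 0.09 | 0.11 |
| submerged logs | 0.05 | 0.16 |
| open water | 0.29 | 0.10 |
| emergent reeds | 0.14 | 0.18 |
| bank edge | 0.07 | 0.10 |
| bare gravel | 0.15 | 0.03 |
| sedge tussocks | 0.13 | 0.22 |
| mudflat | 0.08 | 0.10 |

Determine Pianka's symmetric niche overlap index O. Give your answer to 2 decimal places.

Σ p₁ᵢp₂ᵢ = 0.0099 + 0.0080 + 0.0290 + 0.0252 + 0.0070 + 0.0045 + 0.0286 + 0.0080 = 0.1202
Σp_1ᵢ² = 0.09² + 0.05² + 0.29² + 0.14² + 0.07² + 0.15² + 0.13² + 0.08² = 0.0081 + 0.0025 + 0.0841 + 0.0196 + 0.0049 + 0.0225 + 0.0169 + 0.0064 = 0.1650
Σp_2ᵢ² = 0.11² + 0.16² + 0.10² + 0.18² + 0.10² + 0.03² + 0.22² + 0.10² = 0.0121 + 0.0256 + 0.0100 + 0.0324 + 0.0100 + 0.0009 + 0.0484 + 0.0100 = 0.1494
O = 0.1202 / √(0.1650 × 0.1494) = 0.1202 / 0.15701 = 0.7656

0.77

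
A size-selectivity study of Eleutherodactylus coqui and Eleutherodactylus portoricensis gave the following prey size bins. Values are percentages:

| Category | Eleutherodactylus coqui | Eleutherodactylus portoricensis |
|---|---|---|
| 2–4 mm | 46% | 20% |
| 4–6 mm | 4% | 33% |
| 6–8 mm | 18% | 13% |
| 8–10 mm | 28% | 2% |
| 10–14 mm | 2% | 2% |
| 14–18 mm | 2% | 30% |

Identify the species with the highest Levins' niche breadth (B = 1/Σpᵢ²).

Eleutherodactylus portoricensis

Convert percentages to proportions (divide by 100).
Σp_coquᵢ² = 0.46² + 0.04² + 0.18² + 0.28² + 0.02² + 0.02² = 0.2116 + 0.0016 + 0.0324 + 0.0784 + 0.0004 + 0.0004 = 0.3248
B_coqu = 1 / 0.3248 = 3.0788
Σp_portᵢ² = 0.20² + 0.33² + 0.13² + 0.02² + 0.02² + 0.30² = 0.0400 + 0.1089 + 0.0169 + 0.0004 + 0.0004 + 0.0900 = 0.2566
B_port = 1 / 0.2566 = 3.8971
Highest B → broadest niche (most generalist): Eleutherodactylus portoricensis (B = 3.90).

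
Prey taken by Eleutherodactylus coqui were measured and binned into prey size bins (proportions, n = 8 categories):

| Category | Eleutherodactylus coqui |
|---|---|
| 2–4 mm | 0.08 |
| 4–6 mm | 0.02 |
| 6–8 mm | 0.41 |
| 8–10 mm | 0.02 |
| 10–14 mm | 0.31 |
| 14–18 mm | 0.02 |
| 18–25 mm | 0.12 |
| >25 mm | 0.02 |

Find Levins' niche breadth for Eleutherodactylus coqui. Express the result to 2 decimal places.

Σpᵢ² = 0.08² + 0.02² + 0.41² + 0.02² + 0.31² + 0.02² + 0.12² + 0.02² = 0.0064 + 0.0004 + 0.1681 + 0.0004 + 0.0961 + 0.0004 + 0.0144 + 0.0004 = 0.2866
B = 1 / 0.2866 = 3.4892

3.49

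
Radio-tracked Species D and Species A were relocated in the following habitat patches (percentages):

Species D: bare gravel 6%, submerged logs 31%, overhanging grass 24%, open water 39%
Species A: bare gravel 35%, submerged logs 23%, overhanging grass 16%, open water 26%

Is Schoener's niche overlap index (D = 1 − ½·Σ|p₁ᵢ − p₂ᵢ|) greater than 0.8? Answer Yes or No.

No

Convert percentages to proportions (divide by 100).
Σ|p₁ᵢ − p₂ᵢ| = 0.29 + 0.08 + 0.08 + 0.13 = 0.58
D = 1 − ½ × 0.58 = 1 − 0.290 = 0.7100
D = 0.7100 < 0.8 → No.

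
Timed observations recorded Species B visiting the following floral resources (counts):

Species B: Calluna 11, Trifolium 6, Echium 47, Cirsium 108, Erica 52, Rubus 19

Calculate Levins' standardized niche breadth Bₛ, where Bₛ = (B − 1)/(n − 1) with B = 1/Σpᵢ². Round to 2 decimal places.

0.49

Proportions for Species B (n=243): 11/243=0.0453, 6/243=0.0247, 47/243=0.1934, 108/243=0.4444, 52/243=0.2140, 19/243=0.0782
Σpᵢ² = 0.0453² + 0.0247² + 0.1934² + 0.4444² + 0.2140² + 0.0782² = 0.002052 + 0.000610 + 0.037404 + 0.197491 + 0.045796 + 0.006115 = 0.289468
B = 1 / 0.289468 = 3.4546
Bₛ = (B − 1)/(n − 1) = (3.4546 − 1)/(6 − 1) = 2.4546/5 = 0.4909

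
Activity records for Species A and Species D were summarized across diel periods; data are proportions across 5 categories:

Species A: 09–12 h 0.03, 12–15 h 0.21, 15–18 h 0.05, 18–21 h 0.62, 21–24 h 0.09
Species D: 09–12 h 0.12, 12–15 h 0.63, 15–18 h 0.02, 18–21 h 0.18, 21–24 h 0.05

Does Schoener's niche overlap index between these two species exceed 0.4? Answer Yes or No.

Yes

Σ|p₁ᵢ − p₂ᵢ| = 0.09 + 0.42 + 0.03 + 0.44 + 0.04 = 1.02
D = 1 − ½ × 1.02 = 1 − 0.510 = 0.4900
D = 0.4900 > 0.4 → Yes.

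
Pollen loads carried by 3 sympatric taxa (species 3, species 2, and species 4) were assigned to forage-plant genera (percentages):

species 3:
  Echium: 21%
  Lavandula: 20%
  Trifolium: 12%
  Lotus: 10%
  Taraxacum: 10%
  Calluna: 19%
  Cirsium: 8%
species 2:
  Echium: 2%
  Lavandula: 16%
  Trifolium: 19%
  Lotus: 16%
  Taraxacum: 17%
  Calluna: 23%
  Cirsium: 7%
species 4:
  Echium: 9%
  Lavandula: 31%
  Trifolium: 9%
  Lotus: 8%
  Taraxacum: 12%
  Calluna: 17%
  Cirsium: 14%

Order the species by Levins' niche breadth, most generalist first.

species 3 > species 2 > species 4

Convert percentages to proportions (divide by 100).
Σp_3ᵢ² = 0.21² + 0.20² + 0.12² + 0.10² + 0.10² + 0.19² + 0.08² = 0.0441 + 0.0400 + 0.0144 + 0.0100 + 0.0100 + 0.0361 + 0.0064 = 0.1610
B_3 = 1 / 0.1610 = 6.2112
Σp_2ᵢ² = 0.02² + 0.16² + 0.19² + 0.16² + 0.17² + 0.23² + 0.07² = 0.0004 + 0.0256 + 0.0361 + 0.0256 + 0.0289 + 0.0529 + 0.0049 = 0.1744
B_2 = 1 / 0.1744 = 5.7339
Σp_4ᵢ² = 0.09² + 0.31² + 0.09² + 0.08² + 0.12² + 0.17² + 0.14² = 0.0081 + 0.0961 + 0.0081 + 0.0064 + 0.0144 + 0.0289 + 0.0196 = 0.1816
B_4 = 1 / 0.1816 = 5.5066
Ranking by B (broadest → narrowest): species 3 (6.21) > species 2 (5.73) > species 4 (5.51)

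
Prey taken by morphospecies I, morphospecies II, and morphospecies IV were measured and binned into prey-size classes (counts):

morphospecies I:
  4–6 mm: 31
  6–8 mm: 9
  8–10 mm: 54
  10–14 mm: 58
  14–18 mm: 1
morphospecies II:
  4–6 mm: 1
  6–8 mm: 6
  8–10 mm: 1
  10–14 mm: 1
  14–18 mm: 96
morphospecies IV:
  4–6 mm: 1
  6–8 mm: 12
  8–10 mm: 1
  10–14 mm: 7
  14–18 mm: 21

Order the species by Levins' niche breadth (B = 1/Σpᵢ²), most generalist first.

morphospecies I > morphospecies IV > morphospecies II

Proportions for morphospecies I (n=153): 31/153=0.2026, 9/153=0.0588, 54/153=0.3529, 58/153=0.3791, 1/153=0.0065
Proportions for morphospecies II (n=105): 1/105=0.0095, 6/105=0.0571, 1/105=0.0095, 1/105=0.0095, 96/105=0.9143
Proportions for morphospecies IV (n=42): 1/42=0.0238, 12/42=0.2857, 1/42=0.0238, 7/42=0.1667, 21/42=0.5000
Σp_Iᵢ² = 0.2026² + 0.0588² + 0.3529² + 0.3791² + 0.0065² = 0.041047 + 0.003457 + 0.124538 + 0.143717 + 0.000042 = 0.312801
B_I = 1 / 0.312801 = 3.1969
Σp_IIᵢ² = 0.0095² + 0.0571² + 0.0095² + 0.0095² + 0.9143² = 0.000090 + 0.003260 + 0.000090 + 0.000090 + 0.835944 = 0.839474
B_II = 1 / 0.839474 = 1.1912
Σp_IVᵢ² = 0.0238² + 0.2857² + 0.0238² + 0.1667² + 0.5000² = 0.000566 + 0.081624 + 0.000566 + 0.027789 + 0.250000 = 0.360545
B_IV = 1 / 0.360545 = 2.7736
Ranking by B (broadest → narrowest): morphospecies I (3.20) > morphospecies IV (2.77) > morphospecies II (1.19)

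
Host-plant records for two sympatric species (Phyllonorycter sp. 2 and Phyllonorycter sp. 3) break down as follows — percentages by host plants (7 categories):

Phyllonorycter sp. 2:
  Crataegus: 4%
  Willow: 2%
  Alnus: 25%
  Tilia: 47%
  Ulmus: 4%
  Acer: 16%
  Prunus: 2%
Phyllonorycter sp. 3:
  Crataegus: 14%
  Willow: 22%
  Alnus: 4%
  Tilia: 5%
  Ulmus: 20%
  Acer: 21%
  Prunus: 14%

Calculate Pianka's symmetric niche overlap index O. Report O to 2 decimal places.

0.37

Convert percentages to proportions (divide by 100).
Σ p₁ᵢp₂ᵢ = 0.0056 + 0.0044 + 0.0100 + 0.0235 + 0.0080 + 0.0336 + 0.0028 = 0.0879
Σp_1ᵢ² = 0.04² + 0.02² + 0.25² + 0.47² + 0.04² + 0.16² + 0.02² = 0.0016 + 0.0004 + 0.0625 + 0.2209 + 0.0016 + 0.0256 + 0.0004 = 0.3130
Σp_2ᵢ² = 0.14² + 0.22² + 0.04² + 0.05² + 0.20² + 0.21² + 0.14² = 0.0196 + 0.0484 + 0.0016 + 0.0025 + 0.0400 + 0.0441 + 0.0196 = 0.1758
O = 0.0879 / √(0.3130 × 0.1758) = 0.0879 / 0.23457 = 0.3747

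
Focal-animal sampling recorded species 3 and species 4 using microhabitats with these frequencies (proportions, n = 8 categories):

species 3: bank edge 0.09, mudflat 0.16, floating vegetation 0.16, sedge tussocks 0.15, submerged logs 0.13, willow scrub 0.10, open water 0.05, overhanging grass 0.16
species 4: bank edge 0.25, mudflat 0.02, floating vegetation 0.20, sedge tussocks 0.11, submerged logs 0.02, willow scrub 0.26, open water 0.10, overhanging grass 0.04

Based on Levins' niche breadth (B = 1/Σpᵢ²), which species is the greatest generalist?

Σp_3ᵢ² = 0.09² + 0.16² + 0.16² + 0.15² + 0.13² + 0.10² + 0.05² + 0.16² = 0.0081 + 0.0256 + 0.0256 + 0.0225 + 0.0169 + 0.0100 + 0.0025 + 0.0256 = 0.1368
B_3 = 1 / 0.1368 = 7.3099
Σp_4ᵢ² = 0.25² + 0.02² + 0.20² + 0.11² + 0.02² + 0.26² + 0.10² + 0.04² = 0.0625 + 0.0004 + 0.0400 + 0.0121 + 0.0004 + 0.0676 + 0.0100 + 0.0016 = 0.1946
B_4 = 1 / 0.1946 = 5.1387
Highest B → broadest niche (most generalist): species 3 (B = 7.31).

species 3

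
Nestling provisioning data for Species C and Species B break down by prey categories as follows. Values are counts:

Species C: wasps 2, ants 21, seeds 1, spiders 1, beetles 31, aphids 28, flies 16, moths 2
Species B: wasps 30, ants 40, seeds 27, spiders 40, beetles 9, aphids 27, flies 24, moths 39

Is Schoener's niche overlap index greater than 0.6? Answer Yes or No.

No

Proportions for Species C (n=102): 2/102=0.0196, 21/102=0.2059, 1/102=0.0098, 1/102=0.0098, 31/102=0.3039, 28/102=0.2745, 16/102=0.1569, 2/102=0.0196
Proportions for Species B (n=236): 30/236=0.1271, 40/236=0.1695, 27/236=0.1144, 40/236=0.1695, 9/236=0.0381, 27/236=0.1144, 24/236=0.1017, 39/236=0.1653
Σ|p₁ᵢ − p₂ᵢ| = 0.1075 + 0.0364 + 0.1046 + 0.1597 + 0.2658 + 0.1601 + 0.0552 + 0.1457 = 1.0350
D = 1 − ½ × 1.0350 = 1 − 0.51750 = 0.48250
D = 0.48250 < 0.6 → No.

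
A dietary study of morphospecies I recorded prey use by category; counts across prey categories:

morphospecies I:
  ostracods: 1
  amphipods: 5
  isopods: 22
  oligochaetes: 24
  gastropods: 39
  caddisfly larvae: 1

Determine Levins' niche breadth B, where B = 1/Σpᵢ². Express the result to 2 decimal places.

Proportions for morphospecies I (n=92): 1/92=0.0109, 5/92=0.0543, 22/92=0.2391, 24/92=0.2609, 39/92=0.4239, 1/92=0.0109
Σpᵢ² = 0.0109² + 0.0543² + 0.2391² + 0.2609² + 0.4239² + 0.0109² = 0.000119 + 0.002948 + 0.057169 + 0.068069 + 0.179691 + 0.000119 = 0.308115
B = 1 / 0.308115 = 3.2455

3.25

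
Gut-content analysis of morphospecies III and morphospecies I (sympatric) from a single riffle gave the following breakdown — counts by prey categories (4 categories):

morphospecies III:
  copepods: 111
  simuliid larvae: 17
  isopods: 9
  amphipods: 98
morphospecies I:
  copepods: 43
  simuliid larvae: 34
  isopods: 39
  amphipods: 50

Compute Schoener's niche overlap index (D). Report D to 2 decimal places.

Proportions for morphospecies III (n=235): 111/235=0.4723, 17/235=0.0723, 9/235=0.0383, 98/235=0.4170
Proportions for morphospecies I (n=166): 43/166=0.2590, 34/166=0.2048, 39/166=0.2349, 50/166=0.3012
Σ|p₁ᵢ − p₂ᵢ| = 0.2133 + 0.1325 + 0.1966 + 0.1158 = 0.6582
D = 1 − ½ × 0.6582 = 1 − 0.32910 = 0.67090

0.67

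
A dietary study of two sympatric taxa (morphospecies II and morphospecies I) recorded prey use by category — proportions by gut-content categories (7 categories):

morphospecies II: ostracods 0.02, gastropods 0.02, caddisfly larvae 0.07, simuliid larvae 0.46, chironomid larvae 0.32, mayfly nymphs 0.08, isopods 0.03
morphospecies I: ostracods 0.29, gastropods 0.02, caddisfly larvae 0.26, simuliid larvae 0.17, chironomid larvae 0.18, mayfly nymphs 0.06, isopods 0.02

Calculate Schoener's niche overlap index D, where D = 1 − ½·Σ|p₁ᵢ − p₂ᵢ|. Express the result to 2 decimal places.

Σ|p₁ᵢ − p₂ᵢ| = 0.27 + 0.00 + 0.19 + 0.29 + 0.14 + 0.02 + 0.01 = 0.92
D = 1 − ½ × 0.92 = 1 − 0.460 = 0.5400

0.54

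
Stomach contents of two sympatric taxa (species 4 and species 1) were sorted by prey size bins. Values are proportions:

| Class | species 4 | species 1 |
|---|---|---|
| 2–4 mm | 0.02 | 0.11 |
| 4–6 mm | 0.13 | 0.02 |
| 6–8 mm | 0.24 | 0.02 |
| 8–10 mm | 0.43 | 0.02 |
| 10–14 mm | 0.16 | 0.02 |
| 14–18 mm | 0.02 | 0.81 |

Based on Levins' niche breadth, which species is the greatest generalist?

species 4

Σp_4ᵢ² = 0.02² + 0.13² + 0.24² + 0.43² + 0.16² + 0.02² = 0.0004 + 0.0169 + 0.0576 + 0.1849 + 0.0256 + 0.0004 = 0.2858
B_4 = 1 / 0.2858 = 3.4990
Σp_1ᵢ² = 0.11² + 0.02² + 0.02² + 0.02² + 0.02² + 0.81² = 0.0121 + 0.0004 + 0.0004 + 0.0004 + 0.0004 + 0.6561 = 0.6698
B_1 = 1 / 0.6698 = 1.4930
Highest B → broadest niche (most generalist): species 4 (B = 3.50).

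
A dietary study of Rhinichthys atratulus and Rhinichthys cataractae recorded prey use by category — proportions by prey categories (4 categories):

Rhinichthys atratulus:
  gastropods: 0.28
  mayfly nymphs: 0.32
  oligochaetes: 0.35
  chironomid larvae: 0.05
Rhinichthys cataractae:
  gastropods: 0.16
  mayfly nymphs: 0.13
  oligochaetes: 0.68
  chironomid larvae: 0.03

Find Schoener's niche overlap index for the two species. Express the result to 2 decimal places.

Σ|p₁ᵢ − p₂ᵢ| = 0.12 + 0.19 + 0.33 + 0.02 = 0.66
D = 1 − ½ × 0.66 = 1 − 0.330 = 0.6700

0.67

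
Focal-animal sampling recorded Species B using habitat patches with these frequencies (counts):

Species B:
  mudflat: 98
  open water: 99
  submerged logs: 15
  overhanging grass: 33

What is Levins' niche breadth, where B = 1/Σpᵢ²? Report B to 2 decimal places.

Proportions for Species B (n=245): 98/245=0.4000, 99/245=0.4041, 15/245=0.0612, 33/245=0.1347
Σpᵢ² = 0.4000² + 0.4041² + 0.0612² + 0.1347² = 0.160000 + 0.163297 + 0.003745 + 0.018144 = 0.345186
B = 1 / 0.345186 = 2.8970

2.90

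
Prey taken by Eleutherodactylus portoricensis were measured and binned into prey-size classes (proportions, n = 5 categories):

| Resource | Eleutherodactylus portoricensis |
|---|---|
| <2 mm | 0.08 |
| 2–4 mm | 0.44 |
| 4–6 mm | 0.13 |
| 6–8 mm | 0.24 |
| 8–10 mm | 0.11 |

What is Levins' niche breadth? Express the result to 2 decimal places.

3.49

Σpᵢ² = 0.08² + 0.44² + 0.13² + 0.24² + 0.11² = 0.0064 + 0.1936 + 0.0169 + 0.0576 + 0.0121 = 0.2866
B = 1 / 0.2866 = 3.4892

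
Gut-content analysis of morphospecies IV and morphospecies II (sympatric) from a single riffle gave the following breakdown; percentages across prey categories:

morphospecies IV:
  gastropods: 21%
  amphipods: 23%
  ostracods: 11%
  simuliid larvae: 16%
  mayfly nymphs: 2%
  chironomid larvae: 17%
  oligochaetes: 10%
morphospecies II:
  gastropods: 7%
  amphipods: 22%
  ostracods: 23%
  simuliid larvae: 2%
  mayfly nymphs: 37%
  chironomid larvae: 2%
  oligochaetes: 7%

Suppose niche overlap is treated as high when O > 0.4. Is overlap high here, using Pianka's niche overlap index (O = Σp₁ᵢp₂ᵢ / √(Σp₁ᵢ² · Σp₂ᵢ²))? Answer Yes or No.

Convert percentages to proportions (divide by 100).
Σ p₁ᵢp₂ᵢ = 0.0147 + 0.0506 + 0.0253 + 0.0032 + 0.0074 + 0.0034 + 0.0070 = 0.1116
Σp_1ᵢ² = 0.21² + 0.23² + 0.11² + 0.16² + 0.02² + 0.17² + 0.10² = 0.0441 + 0.0529 + 0.0121 + 0.0256 + 0.0004 + 0.0289 + 0.0100 = 0.1740
Σp_2ᵢ² = 0.07² + 0.22² + 0.23² + 0.02² + 0.37² + 0.02² + 0.07² = 0.0049 + 0.0484 + 0.0529 + 0.0004 + 0.1369 + 0.0004 + 0.0049 = 0.2488
O = 0.1116 / √(0.1740 × 0.2488) = 0.1116 / 0.20807 = 0.5364
O = 0.5364 > 0.4 → Yes.

Yes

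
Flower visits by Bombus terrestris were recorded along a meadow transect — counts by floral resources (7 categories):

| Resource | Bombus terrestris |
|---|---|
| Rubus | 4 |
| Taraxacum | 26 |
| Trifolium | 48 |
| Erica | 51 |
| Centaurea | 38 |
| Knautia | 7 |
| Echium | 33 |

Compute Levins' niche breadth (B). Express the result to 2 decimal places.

5.24

Proportions for Bombus terrestris (n=207): 4/207=0.0193, 26/207=0.1256, 48/207=0.2319, 51/207=0.2464, 38/207=0.1836, 7/207=0.0338, 33/207=0.1594
Σpᵢ² = 0.0193² + 0.1256² + 0.2319² + 0.2464² + 0.1836² + 0.0338² + 0.1594² = 0.000372 + 0.015775 + 0.053778 + 0.060713 + 0.033709 + 0.001142 + 0.025408 = 0.190897
B = 1 / 0.190897 = 5.2384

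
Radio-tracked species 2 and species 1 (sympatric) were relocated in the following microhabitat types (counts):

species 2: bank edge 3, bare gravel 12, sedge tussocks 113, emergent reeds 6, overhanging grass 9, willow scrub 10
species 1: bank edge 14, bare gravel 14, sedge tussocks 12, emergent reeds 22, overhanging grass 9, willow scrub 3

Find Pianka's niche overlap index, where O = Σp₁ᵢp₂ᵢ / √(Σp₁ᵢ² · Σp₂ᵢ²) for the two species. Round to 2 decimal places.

Proportions for species 2 (n=153): 3/153=0.0196, 12/153=0.0784, 113/153=0.7386, 6/153=0.0392, 9/153=0.0588, 10/153=0.0654
Proportions for species 1 (n=74): 14/74=0.1892, 14/74=0.1892, 12/74=0.1622, 22/74=0.2973, 9/74=0.1216, 3/74=0.0405
Σ p₁ᵢp₂ᵢ = 0.003708 + 0.014833 + 0.119801 + 0.011654 + 0.007150 + 0.002649 = 0.159795
Σp_1ᵢ² = 0.0196² + 0.0784² + 0.7386² + 0.0392² + 0.0588² + 0.0654² = 0.000384 + 0.006147 + 0.545530 + 0.001537 + 0.003457 + 0.004277 = 0.561332
Σp_2ᵢ² = 0.1892² + 0.1892² + 0.1622² + 0.2973² + 0.1216² + 0.0405² = 0.035797 + 0.035797 + 0.026309 + 0.088387 + 0.014787 + 0.001640 = 0.202717
O = 0.159795 / √(0.561332 × 0.202717) = 0.159795 / 0.3373300 = 0.4737

0.47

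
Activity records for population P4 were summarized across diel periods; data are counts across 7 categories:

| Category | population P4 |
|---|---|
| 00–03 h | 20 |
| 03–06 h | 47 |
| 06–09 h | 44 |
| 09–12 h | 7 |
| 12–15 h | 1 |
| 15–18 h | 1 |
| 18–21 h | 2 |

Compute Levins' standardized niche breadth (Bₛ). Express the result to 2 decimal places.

0.37

Proportions for population P4 (n=122): 20/122=0.1639, 47/122=0.3852, 44/122=0.3607, 7/122=0.0574, 1/122=0.0082, 1/122=0.0082, 2/122=0.0164
Σpᵢ² = 0.1639² + 0.3852² + 0.3607² + 0.0574² + 0.0082² + 0.0082² + 0.0164² = 0.026863 + 0.148379 + 0.130104 + 0.003295 + 0.000067 + 0.000067 + 0.000269 = 0.309044
B = 1 / 0.309044 = 3.2358
Bₛ = (B − 1)/(n − 1) = (3.2358 − 1)/(7 − 1) = 2.2358/6 = 0.3726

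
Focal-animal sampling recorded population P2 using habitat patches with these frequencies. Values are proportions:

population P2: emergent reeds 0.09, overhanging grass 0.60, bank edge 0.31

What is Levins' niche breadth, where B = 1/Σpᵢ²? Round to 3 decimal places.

Σpᵢ² = 0.09² + 0.60² + 0.31² = 0.0081 + 0.3600 + 0.0961 = 0.4642
B = 1 / 0.4642 = 2.15424

2.154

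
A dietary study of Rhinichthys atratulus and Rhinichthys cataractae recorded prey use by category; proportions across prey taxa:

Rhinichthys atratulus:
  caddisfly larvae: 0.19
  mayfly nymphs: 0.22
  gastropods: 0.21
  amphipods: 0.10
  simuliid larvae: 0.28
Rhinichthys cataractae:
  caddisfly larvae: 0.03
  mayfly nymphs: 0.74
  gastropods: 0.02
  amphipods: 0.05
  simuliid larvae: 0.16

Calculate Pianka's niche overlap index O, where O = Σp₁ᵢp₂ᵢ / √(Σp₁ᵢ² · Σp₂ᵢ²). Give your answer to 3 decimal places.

Σ p₁ᵢp₂ᵢ = 0.0057 + 0.1628 + 0.0042 + 0.0050 + 0.0448 = 0.2225
Σp_1ᵢ² = 0.19² + 0.22² + 0.21² + 0.10² + 0.28² = 0.0361 + 0.0484 + 0.0441 + 0.0100 + 0.0784 = 0.2170
Σp_2ᵢ² = 0.03² + 0.74² + 0.02² + 0.05² + 0.16² = 0.0009 + 0.5476 + 0.0004 + 0.0025 + 0.0256 = 0.5770
O = 0.2225 / √(0.2170 × 0.5770) = 0.2225 / 0.353849 = 0.62880

0.629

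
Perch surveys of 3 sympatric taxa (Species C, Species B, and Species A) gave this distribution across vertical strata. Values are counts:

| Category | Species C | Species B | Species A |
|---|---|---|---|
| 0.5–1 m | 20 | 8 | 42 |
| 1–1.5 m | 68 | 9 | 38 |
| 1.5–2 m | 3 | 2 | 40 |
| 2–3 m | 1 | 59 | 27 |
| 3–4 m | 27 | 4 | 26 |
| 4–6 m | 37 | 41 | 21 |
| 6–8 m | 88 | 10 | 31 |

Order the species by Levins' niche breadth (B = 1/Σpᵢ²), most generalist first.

Proportions for Species C (n=244): 20/244=0.0820, 68/244=0.2787, 3/244=0.0123, 1/244=0.0041, 27/244=0.1107, 37/244=0.1516, 88/244=0.3607
Proportions for Species B (n=133): 8/133=0.0602, 9/133=0.0677, 2/133=0.0150, 59/133=0.4436, 4/133=0.0301, 41/133=0.3083, 10/133=0.0752
Proportions for Species A (n=225): 42/225=0.1867, 38/225=0.1689, 40/225=0.1778, 27/225=0.1200, 26/225=0.1156, 21/225=0.0933, 31/225=0.1378
Σp_Cᵢ² = 0.0820² + 0.2787² + 0.0123² + 0.0041² + 0.1107² + 0.1516² + 0.3607² = 0.006724 + 0.077674 + 0.000151 + 0.000017 + 0.012254 + 0.022983 + 0.130104 = 0.249907
B_C = 1 / 0.249907 = 4.0015
Σp_Bᵢ² = 0.0602² + 0.0677² + 0.0150² + 0.4436² + 0.0301² + 0.3083² + 0.0752² = 0.003624 + 0.004583 + 0.000225 + 0.196781 + 0.000906 + 0.095049 + 0.005655 = 0.306823
B_B = 1 / 0.306823 = 3.2592
Σp_Aᵢ² = 0.1867² + 0.1689² + 0.1778² + 0.1200² + 0.1156² + 0.0933² + 0.1378² = 0.034857 + 0.028527 + 0.031613 + 0.014400 + 0.013363 + 0.008705 + 0.018989 = 0.150454
B_A = 1 / 0.150454 = 6.6465
Ranking by B (broadest → narrowest): Species A (6.65) > Species C (4.00) > Species B (3.26)

Species A > Species C > Species B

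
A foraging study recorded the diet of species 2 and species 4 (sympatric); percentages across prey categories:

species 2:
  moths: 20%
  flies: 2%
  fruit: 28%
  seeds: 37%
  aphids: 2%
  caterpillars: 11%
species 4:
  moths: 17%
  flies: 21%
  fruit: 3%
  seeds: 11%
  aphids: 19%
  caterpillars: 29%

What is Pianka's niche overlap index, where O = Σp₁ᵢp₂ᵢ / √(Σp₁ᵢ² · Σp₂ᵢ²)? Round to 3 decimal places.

Convert percentages to proportions (divide by 100).
Σ p₁ᵢp₂ᵢ = 0.0340 + 0.0042 + 0.0084 + 0.0407 + 0.0038 + 0.0319 = 0.1230
Σp_1ᵢ² = 0.20² + 0.02² + 0.28² + 0.37² + 0.02² + 0.11² = 0.0400 + 0.0004 + 0.0784 + 0.1369 + 0.0004 + 0.0121 = 0.2682
Σp_2ᵢ² = 0.17² + 0.21² + 0.03² + 0.11² + 0.19² + 0.29² = 0.0289 + 0.0441 + 0.0009 + 0.0121 + 0.0361 + 0.0841 = 0.2062
O = 0.1230 / √(0.2682 × 0.2062) = 0.1230 / 0.235166 = 0.52303

0.523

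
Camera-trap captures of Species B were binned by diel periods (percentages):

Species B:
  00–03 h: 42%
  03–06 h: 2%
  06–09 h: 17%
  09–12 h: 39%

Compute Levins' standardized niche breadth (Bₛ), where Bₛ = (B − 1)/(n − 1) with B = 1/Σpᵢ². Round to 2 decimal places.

Convert percentages to proportions (divide by 100).
Σpᵢ² = 0.42² + 0.02² + 0.17² + 0.39² = 0.1764 + 0.0004 + 0.0289 + 0.1521 = 0.3578
B = 1 / 0.3578 = 2.7949
Bₛ = (B − 1)/(n − 1) = (2.7949 − 1)/(4 − 1) = 1.7949/3 = 0.5983

0.60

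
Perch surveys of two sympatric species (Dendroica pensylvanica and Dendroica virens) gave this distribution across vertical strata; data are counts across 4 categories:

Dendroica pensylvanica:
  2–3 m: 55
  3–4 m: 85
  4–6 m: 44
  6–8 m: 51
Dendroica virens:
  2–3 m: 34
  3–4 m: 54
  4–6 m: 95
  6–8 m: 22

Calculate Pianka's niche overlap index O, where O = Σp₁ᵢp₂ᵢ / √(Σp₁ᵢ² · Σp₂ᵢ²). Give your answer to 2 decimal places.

0.83

Proportions for Dendroica pensylvanica (n=235): 55/235=0.2340, 85/235=0.3617, 44/235=0.1872, 51/235=0.2170
Proportions for Dendroica virens (n=205): 34/205=0.1659, 54/205=0.2634, 95/205=0.4634, 22/205=0.1073
Σ p₁ᵢp₂ᵢ = 0.038821 + 0.095272 + 0.086748 + 0.023284 = 0.244125
Σp_1ᵢ² = 0.2340² + 0.3617² + 0.1872² + 0.2170² = 0.054756 + 0.130827 + 0.035044 + 0.047089 = 0.267716
Σp_2ᵢ² = 0.1659² + 0.2634² + 0.4634² + 0.1073² = 0.027523 + 0.069380 + 0.214740 + 0.011513 = 0.323156
O = 0.244125 / √(0.267716 × 0.323156) = 0.244125 / 0.2941327 = 0.8300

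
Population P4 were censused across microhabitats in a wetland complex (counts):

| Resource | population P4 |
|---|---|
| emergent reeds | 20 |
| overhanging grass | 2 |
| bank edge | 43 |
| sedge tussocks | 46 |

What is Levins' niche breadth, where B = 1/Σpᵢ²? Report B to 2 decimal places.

2.82

Proportions for population P4 (n=111): 20/111=0.1802, 2/111=0.0180, 43/111=0.3874, 46/111=0.4144
Σpᵢ² = 0.1802² + 0.0180² + 0.3874² + 0.4144² = 0.032472 + 0.000324 + 0.150079 + 0.171727 = 0.354602
B = 1 / 0.354602 = 2.8201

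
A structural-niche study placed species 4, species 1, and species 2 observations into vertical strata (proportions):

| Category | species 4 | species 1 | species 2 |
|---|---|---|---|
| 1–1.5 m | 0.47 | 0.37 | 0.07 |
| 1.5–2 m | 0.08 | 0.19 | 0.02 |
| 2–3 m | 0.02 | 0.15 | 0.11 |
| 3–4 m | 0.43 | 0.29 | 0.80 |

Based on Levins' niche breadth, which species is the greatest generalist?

species 1

Σp_4ᵢ² = 0.47² + 0.08² + 0.02² + 0.43² = 0.2209 + 0.0064 + 0.0004 + 0.1849 = 0.4126
B_4 = 1 / 0.4126 = 2.4237
Σp_1ᵢ² = 0.37² + 0.19² + 0.15² + 0.29² = 0.1369 + 0.0361 + 0.0225 + 0.0841 = 0.2796
B_1 = 1 / 0.2796 = 3.5765
Σp_2ᵢ² = 0.07² + 0.02² + 0.11² + 0.80² = 0.0049 + 0.0004 + 0.0121 + 0.6400 = 0.6574
B_2 = 1 / 0.6574 = 1.5211
Highest B → broadest niche (most generalist): species 1 (B = 3.58).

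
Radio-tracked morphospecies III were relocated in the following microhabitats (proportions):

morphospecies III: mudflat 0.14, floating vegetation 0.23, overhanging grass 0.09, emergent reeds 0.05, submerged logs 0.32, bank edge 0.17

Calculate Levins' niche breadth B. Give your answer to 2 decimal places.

4.66

Σpᵢ² = 0.14² + 0.23² + 0.09² + 0.05² + 0.32² + 0.17² = 0.0196 + 0.0529 + 0.0081 + 0.0025 + 0.1024 + 0.0289 = 0.2144
B = 1 / 0.2144 = 4.6642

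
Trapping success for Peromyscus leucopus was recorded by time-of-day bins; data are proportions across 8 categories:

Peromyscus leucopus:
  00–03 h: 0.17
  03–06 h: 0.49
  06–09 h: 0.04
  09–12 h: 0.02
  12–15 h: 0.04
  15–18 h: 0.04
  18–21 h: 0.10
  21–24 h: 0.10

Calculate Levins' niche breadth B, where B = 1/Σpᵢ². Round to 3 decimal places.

3.399

Σpᵢ² = 0.17² + 0.49² + 0.04² + 0.02² + 0.04² + 0.04² + 0.10² + 0.10² = 0.0289 + 0.2401 + 0.0016 + 0.0004 + 0.0016 + 0.0016 + 0.0100 + 0.0100 = 0.2942
B = 1 / 0.2942 = 3.39905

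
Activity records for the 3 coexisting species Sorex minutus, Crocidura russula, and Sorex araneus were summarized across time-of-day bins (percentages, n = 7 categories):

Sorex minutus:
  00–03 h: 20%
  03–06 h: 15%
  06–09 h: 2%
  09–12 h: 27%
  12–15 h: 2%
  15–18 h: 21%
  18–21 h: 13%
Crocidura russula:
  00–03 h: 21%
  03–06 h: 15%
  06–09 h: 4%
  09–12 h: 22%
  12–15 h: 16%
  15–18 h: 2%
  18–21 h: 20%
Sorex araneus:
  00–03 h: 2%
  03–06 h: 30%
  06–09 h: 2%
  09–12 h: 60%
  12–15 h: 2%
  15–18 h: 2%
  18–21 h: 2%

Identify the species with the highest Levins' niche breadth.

Crocidura russula

Convert percentages to proportions (divide by 100).
Σp_minuᵢ² = 0.20² + 0.15² + 0.02² + 0.27² + 0.02² + 0.21² + 0.13² = 0.0400 + 0.0225 + 0.0004 + 0.0729 + 0.0004 + 0.0441 + 0.0169 = 0.1972
B_minu = 1 / 0.1972 = 5.0710
Σp_russᵢ² = 0.21² + 0.15² + 0.04² + 0.22² + 0.16² + 0.02² + 0.20² = 0.0441 + 0.0225 + 0.0016 + 0.0484 + 0.0256 + 0.0004 + 0.0400 = 0.1826
B_russ = 1 / 0.1826 = 5.4765
Σp_aranᵢ² = 0.02² + 0.30² + 0.02² + 0.60² + 0.02² + 0.02² + 0.02² = 0.0004 + 0.0900 + 0.0004 + 0.3600 + 0.0004 + 0.0004 + 0.0004 = 0.4520
B_aran = 1 / 0.4520 = 2.2124
Highest B → broadest niche (most generalist): Crocidura russula (B = 5.48).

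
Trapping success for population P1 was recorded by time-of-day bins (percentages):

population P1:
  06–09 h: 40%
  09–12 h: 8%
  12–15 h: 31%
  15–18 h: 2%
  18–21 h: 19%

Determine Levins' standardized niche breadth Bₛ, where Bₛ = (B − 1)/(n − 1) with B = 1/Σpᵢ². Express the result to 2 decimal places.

0.59

Convert percentages to proportions (divide by 100).
Σpᵢ² = 0.40² + 0.08² + 0.31² + 0.02² + 0.19² = 0.1600 + 0.0064 + 0.0961 + 0.0004 + 0.0361 = 0.2990
B = 1 / 0.2990 = 3.3445
Bₛ = (B − 1)/(n − 1) = (3.3445 − 1)/(5 − 1) = 2.3445/4 = 0.5861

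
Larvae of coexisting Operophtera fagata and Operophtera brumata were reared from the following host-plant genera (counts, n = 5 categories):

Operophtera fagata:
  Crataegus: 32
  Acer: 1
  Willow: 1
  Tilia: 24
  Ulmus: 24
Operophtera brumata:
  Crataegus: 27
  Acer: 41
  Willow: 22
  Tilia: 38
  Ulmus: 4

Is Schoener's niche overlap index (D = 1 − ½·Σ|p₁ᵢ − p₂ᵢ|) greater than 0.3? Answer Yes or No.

Proportions for Operophtera fagata (n=82): 32/82=0.3902, 1/82=0.0122, 1/82=0.0122, 24/82=0.2927, 24/82=0.2927
Proportions for Operophtera brumata (n=132): 27/132=0.2045, 41/132=0.3106, 22/132=0.1667, 38/132=0.2879, 4/132=0.0303
Σ|p₁ᵢ − p₂ᵢ| = 0.1857 + 0.2984 + 0.1545 + 0.0048 + 0.2624 = 0.9058
D = 1 − ½ × 0.9058 = 1 − 0.45290 = 0.54710
D = 0.54710 > 0.3 → Yes.

Yes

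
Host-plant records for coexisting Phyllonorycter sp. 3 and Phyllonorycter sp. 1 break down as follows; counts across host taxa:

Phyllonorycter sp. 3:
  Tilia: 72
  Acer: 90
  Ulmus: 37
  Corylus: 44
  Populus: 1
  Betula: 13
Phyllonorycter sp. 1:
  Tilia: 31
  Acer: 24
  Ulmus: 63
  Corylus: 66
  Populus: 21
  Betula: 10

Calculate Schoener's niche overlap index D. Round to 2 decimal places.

0.62

Proportions for Phyllonorycter sp. 3 (n=257): 72/257=0.2802, 90/257=0.3502, 37/257=0.1440, 44/257=0.1712, 1/257=0.0039, 13/257=0.0506
Proportions for Phyllonorycter sp. 1 (n=215): 31/215=0.1442, 24/215=0.1116, 63/215=0.2930, 66/215=0.3070, 21/215=0.0977, 10/215=0.0465
Σ|p₁ᵢ − p₂ᵢ| = 0.1360 + 0.2386 + 0.1490 + 0.1358 + 0.0938 + 0.0041 = 0.7573
D = 1 − ½ × 0.7573 = 1 − 0.37865 = 0.62135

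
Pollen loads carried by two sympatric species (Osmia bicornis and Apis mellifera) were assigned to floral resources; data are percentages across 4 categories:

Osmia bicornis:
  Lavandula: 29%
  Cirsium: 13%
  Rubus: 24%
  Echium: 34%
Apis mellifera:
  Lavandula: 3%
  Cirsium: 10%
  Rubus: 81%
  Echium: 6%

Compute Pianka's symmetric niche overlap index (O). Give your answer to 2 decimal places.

0.55

Convert percentages to proportions (divide by 100).
Σ p₁ᵢp₂ᵢ = 0.0087 + 0.0130 + 0.1944 + 0.0204 = 0.2365
Σp_1ᵢ² = 0.29² + 0.13² + 0.24² + 0.34² = 0.0841 + 0.0169 + 0.0576 + 0.1156 = 0.2742
Σp_2ᵢ² = 0.03² + 0.10² + 0.81² + 0.06² = 0.0009 + 0.0100 + 0.6561 + 0.0036 = 0.6706
O = 0.2365 / √(0.2742 × 0.6706) = 0.2365 / 0.42881 = 0.5515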